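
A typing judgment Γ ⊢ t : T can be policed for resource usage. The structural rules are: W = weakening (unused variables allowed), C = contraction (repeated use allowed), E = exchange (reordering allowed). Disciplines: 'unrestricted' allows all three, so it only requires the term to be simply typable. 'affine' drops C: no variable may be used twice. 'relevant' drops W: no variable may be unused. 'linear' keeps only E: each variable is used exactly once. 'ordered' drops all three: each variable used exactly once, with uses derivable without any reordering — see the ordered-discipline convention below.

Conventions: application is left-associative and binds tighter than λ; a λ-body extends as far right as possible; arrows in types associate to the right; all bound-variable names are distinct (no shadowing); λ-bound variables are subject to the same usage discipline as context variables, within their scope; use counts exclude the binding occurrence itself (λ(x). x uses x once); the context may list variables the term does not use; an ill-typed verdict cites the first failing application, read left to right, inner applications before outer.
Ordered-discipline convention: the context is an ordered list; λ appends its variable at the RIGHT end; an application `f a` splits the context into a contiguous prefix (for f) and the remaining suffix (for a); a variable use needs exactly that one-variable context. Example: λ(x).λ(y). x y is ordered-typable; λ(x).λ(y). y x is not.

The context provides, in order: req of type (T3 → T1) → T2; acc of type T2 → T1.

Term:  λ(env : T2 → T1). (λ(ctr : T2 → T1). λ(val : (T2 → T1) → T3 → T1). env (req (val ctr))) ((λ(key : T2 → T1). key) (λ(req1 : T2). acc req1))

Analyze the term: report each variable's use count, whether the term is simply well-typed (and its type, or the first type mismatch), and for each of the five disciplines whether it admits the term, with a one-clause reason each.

variable uses: req ×1, acc ×1, env (λ-bound) ×1, ctr (λ-bound) ×1, val (λ-bound) ×1, key (λ-bound) ×1, req1 (λ-bound) ×1
order of uses: env, req, val, ctr, key, acc, req1
typing: well-typed — term : (T2 → T1) → ((T2 → T1) → T3 → T1) → T1
ordered ✗ (no ordered split (uses run env, req, val, ctr, key, acc, req1))
linear ✓ (each of req, acc, env, ctr, val, key, req1 used exactly once)
affine ✓ (none of req, acc, env, ctr, val, key, req1 used more than once)
relevant ✓ (every one of req, acc, env, ctr, val, key, req1 appears)
unrestricted ✓ (simply typable at (T2 → T1) → ((T2 → T1) → T3 → T1) → T1; W, C, E all held)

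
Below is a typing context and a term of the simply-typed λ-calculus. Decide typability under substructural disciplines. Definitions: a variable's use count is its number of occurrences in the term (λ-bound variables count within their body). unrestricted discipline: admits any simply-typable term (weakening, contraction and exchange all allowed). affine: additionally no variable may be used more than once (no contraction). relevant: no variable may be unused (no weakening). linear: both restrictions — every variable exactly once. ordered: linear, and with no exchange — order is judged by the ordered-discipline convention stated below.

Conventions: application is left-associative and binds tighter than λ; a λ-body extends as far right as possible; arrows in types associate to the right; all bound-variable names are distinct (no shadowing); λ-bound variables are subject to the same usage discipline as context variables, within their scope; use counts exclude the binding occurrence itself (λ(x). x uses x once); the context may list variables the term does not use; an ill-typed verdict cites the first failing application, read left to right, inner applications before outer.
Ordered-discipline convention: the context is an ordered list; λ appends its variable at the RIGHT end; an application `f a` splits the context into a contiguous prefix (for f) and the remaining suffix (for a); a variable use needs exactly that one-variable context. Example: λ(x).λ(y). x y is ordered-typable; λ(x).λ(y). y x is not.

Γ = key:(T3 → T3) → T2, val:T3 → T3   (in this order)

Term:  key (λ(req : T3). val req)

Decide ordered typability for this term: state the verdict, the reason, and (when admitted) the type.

yes — key, val, req once each; derivable with no W/C/E; term : T2
variable uses: key: 1×; val: 1×; req [bound]: 1×
use order (left to right): key, val, req
typing: the term checks, with type T2
all disciplines: ordered ✓; linear ✓; affine ✓; relevant ✓; unrestricted ✓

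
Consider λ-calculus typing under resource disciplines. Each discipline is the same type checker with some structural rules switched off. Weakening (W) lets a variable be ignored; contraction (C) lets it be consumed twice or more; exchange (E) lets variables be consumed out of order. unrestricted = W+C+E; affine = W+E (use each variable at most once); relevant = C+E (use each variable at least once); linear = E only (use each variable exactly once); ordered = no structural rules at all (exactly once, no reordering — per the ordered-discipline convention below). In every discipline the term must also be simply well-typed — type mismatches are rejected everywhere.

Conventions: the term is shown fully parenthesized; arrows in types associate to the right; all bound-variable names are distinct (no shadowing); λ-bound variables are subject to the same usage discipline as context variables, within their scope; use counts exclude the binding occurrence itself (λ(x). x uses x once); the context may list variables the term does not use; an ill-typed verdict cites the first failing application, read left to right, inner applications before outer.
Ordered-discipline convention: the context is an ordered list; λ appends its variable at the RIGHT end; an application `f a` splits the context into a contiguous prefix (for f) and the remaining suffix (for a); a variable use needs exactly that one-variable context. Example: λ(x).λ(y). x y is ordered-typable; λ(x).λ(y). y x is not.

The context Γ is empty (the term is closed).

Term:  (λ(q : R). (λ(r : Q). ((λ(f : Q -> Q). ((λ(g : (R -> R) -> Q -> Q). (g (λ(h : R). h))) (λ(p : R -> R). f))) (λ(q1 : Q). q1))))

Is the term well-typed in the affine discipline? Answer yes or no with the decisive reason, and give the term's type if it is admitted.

yes — none of q, r, f, g, h, p, q1 used more than once; term : R -> Q -> Q -> Q
variable uses: q (λ-bound): 0×; r (λ-bound): 0×; f (λ-bound): 1×; g (λ-bound): 1×; h (λ-bound): 1×; p (λ-bound): 0×; q1 (λ-bound): 1×
uses in reading order: g, h, f, q1
typing: well-typed — term : R -> Q -> Q -> Q
summary: ordered ✗ | linear ✗ | affine ✓ | relevant ✗ | unrestricted ✓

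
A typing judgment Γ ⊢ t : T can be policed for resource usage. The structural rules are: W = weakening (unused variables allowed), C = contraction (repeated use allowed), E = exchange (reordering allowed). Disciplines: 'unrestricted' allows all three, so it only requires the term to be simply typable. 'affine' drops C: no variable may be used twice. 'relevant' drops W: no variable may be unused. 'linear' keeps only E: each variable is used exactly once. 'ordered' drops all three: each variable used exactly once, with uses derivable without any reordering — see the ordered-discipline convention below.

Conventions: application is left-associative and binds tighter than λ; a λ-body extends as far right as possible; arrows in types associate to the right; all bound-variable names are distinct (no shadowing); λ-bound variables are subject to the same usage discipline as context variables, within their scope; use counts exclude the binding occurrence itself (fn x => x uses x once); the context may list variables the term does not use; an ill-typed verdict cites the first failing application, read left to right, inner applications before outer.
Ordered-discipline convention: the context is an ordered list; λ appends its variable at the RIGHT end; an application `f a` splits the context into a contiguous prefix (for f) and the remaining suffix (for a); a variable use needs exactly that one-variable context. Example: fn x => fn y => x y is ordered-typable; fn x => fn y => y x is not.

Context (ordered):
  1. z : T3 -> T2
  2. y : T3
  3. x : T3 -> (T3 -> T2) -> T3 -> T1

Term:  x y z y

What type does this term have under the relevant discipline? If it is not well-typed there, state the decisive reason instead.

term : T1
use counts: z: 1×, y: 2×, x: 1×
left-to-right use order: x, y, z, y
typing: well-typed at T1
all disciplines: ordered ✗ · linear ✗ · affine ✗ · relevant ✓ · unrestricted ✓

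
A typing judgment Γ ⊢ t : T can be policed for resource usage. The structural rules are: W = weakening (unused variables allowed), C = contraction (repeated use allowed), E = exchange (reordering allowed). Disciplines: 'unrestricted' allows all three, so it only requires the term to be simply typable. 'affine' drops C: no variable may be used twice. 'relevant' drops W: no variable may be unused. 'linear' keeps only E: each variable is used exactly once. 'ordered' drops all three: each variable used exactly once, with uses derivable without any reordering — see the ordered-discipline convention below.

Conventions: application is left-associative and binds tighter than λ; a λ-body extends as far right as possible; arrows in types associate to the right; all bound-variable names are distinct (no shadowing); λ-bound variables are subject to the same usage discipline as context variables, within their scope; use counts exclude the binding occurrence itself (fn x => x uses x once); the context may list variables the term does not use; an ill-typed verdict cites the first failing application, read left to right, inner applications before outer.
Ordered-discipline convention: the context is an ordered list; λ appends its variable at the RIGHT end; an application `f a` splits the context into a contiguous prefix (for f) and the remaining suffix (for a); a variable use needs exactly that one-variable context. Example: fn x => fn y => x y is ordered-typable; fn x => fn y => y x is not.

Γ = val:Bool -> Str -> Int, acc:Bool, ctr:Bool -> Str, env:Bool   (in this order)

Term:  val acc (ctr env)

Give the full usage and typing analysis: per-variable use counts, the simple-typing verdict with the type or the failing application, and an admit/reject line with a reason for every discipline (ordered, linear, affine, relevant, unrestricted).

use counts: val: 1, acc: 1, ctr: 1, env: 1
left-to-right use order: val, acc, ctr, env
typing: well-typed — term : Int
ordered: ✓, val, acc, ctr, env once each; derivable with no W/C/E
linear: ✓, each of val, acc, ctr, env used exactly once
affine: ✓, no duplicate uses among val, acc, ctr, env
relevant: ✓, none of val, acc, ctr, env goes unused
unrestricted: ✓, simply typable at Int; W, C, E all held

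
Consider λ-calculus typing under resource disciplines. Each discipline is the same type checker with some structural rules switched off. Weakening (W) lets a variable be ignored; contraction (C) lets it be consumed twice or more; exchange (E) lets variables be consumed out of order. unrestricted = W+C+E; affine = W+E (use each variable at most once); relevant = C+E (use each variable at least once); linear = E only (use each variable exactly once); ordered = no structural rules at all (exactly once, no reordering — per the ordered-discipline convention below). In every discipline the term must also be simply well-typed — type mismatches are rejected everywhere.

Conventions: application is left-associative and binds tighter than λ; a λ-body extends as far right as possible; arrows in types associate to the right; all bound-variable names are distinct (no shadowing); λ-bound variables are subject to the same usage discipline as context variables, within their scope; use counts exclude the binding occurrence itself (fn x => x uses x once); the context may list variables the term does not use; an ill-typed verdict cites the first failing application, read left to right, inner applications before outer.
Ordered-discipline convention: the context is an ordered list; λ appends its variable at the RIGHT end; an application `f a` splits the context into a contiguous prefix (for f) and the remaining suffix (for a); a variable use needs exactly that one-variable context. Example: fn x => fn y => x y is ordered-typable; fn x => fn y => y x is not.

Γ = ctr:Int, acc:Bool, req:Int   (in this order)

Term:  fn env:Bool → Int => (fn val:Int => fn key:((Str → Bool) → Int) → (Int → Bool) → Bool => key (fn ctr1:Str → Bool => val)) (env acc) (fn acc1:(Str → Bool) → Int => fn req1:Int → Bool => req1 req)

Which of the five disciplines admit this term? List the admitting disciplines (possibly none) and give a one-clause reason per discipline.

admitted in: affine, unrestricted
counts: ctr: 0×; acc: 1×; req: 1×; env (bound): 1×; val (bound): 1×; key (bound): 1×; ctr1 (bound): 0×; acc1 (bound): 0×; req1 (bound): 1×
order of uses: key, val, env, acc, req1, req
typing: ✓ — (Bool → Int) → (Int → Bool) → Bool
ordered: ✗ — needs weakening: ctr, ctr1, acc1 unused
linear: ✗ — needs weakening: ctr, ctr1, acc1 unused
affine: ✓ — no duplicate uses among ctr, acc, req, env, val, key, ctr1, acc1, req1
relevant: ✗ — needs weakening: ctr, ctr1, acc1 unused
unrestricted: ✓ — type-checks ((Bool → Int) → (Int → Bool) → Bool) and nothing is barred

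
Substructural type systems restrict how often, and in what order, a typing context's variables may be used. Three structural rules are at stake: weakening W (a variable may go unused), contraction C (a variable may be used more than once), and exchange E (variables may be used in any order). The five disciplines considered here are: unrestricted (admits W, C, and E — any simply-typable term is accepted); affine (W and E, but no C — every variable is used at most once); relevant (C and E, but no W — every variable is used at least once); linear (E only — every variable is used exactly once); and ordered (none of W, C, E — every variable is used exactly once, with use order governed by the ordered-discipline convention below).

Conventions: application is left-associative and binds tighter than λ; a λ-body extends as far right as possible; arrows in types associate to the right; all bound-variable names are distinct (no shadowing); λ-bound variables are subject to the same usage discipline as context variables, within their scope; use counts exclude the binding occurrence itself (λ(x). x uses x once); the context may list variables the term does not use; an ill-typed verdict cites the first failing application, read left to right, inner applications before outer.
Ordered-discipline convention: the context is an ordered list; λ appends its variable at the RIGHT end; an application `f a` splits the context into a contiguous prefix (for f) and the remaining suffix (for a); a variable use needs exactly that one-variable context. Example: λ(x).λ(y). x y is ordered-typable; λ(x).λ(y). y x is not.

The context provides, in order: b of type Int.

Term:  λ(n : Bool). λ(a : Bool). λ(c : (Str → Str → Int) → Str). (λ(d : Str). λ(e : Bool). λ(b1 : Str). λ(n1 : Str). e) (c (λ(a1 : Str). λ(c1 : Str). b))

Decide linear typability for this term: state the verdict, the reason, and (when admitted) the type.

no — n, a, d, b1, n1, a1, c1 never used (weakening)
variable uses: b: 1; n [bound]: 0; a [bound]: 0; c [bound]: 1; d [bound]: 0; e [bound]: 1; b1 [bound]: 0; n1 [bound]: 0; a1 [bound]: 0; c1 [bound]: 0
left-to-right use order: e, c, b
typing: well-typed at Bool → Bool → ((Str → Str → Int) → Str) → Bool → Str → Str → Bool
per-discipline verdicts: ordered ✗, linear ✗, affine ✓, relevant ✗, unrestricted ✓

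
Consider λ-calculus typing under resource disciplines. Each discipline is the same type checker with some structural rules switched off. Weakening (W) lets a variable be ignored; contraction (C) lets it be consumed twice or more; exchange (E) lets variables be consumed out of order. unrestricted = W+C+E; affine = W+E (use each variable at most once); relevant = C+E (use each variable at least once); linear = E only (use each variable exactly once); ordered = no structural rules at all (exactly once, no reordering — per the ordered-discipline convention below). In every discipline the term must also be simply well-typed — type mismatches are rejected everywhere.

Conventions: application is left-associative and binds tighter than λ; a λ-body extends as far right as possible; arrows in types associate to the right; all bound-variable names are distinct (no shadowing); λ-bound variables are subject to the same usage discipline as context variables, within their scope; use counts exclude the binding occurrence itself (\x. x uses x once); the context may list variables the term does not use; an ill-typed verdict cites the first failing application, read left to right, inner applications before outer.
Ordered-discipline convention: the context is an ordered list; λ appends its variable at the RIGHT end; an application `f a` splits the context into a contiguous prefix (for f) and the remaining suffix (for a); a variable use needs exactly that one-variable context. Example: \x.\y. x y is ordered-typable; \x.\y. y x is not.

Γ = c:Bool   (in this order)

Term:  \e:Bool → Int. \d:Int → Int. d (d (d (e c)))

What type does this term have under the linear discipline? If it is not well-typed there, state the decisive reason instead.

not well-typed under linear — repeated use of d ×3
usage: c: 1×, e (λ-bound): 1×, d (λ-bound): 3×
left-to-right use order: d, d, d, e, c
typing: ✓ — (Bool → Int) → (Int → Int) → Int
per-discipline verdicts: ordered ✗, linear ✗, affine ✗, relevant ✓, unrestricted ✓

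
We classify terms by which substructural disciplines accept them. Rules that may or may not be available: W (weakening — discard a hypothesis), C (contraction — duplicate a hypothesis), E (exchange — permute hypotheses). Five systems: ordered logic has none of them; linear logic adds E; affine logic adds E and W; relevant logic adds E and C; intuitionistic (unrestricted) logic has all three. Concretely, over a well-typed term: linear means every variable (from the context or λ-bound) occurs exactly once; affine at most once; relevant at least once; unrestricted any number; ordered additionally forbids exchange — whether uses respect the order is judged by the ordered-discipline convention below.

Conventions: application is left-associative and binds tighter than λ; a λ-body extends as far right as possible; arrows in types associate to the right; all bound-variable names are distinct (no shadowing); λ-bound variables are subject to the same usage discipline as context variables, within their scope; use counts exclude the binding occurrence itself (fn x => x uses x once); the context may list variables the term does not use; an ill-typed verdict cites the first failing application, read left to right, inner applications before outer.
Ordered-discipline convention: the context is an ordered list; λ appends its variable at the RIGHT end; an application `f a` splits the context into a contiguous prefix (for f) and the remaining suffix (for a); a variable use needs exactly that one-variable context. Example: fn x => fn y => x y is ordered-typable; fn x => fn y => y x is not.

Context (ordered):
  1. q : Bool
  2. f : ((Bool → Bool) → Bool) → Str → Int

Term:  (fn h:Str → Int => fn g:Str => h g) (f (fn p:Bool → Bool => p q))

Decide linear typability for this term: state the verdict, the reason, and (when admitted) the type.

yes — exactly-once usage across q, f, h, g, p; term : Str → Int
use counts: q ×1; f ×1; h (bound) ×1; g (bound) ×1; p (bound) ×1
uses in reading order: h, g, f, p, q
typing: well-typed — term : Str → Int
per-discipline verdicts: ordered ✗, linear ✓, affine ✓, relevant ✓, unrestricted ✓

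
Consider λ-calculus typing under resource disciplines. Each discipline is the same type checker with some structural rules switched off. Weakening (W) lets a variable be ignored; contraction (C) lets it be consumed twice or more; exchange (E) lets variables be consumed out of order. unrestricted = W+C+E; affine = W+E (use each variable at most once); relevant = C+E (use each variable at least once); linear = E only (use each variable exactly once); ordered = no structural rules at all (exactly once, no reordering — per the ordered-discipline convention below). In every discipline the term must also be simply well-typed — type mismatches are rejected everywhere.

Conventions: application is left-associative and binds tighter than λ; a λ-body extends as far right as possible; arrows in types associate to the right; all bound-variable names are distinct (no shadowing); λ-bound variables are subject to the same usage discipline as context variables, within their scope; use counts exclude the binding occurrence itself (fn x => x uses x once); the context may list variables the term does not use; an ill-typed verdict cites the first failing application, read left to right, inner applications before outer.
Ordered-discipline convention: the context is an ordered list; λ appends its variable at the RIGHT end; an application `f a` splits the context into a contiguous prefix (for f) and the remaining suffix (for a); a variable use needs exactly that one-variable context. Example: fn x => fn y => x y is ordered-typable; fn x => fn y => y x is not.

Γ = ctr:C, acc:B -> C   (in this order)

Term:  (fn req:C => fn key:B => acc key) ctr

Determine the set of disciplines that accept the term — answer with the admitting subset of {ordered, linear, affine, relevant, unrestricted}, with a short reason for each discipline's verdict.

admitted in: affine, unrestricted
use counts: ctr: 1×, acc: 1×, req [bound]: 0×, key [bound]: 1×
use order (left to right): acc, key, ctr
typing: ✓ — B -> C
ordered: ✗, req left unused
linear: ✗, req left unused
affine: ✓, ctr, acc, req, key: no repeats, contraction unneeded
relevant: ✗, req left unused
unrestricted: ✓, type-checks (B -> C) and nothing is barred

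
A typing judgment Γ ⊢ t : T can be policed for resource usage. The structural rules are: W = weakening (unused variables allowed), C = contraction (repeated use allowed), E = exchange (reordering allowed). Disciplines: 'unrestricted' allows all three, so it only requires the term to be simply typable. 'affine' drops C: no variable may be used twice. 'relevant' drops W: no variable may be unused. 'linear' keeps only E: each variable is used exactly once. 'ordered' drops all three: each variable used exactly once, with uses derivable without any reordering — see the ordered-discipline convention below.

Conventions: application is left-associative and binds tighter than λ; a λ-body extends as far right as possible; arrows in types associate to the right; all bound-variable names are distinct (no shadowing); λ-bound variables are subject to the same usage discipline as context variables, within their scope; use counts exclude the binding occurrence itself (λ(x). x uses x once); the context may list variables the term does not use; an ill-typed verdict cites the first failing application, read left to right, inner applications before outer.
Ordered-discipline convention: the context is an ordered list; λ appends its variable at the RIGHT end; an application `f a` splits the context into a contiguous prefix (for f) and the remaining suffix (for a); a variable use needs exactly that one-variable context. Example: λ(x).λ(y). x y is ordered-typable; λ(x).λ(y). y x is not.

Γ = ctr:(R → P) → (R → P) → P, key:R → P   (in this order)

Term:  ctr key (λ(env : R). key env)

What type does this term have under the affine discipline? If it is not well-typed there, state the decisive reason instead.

not well-typed under affine — uses contraction: key ×2
variable uses: ctr=1, key=2, env (bound)=1
use order (left to right): ctr, key, key, env
typing: the term checks, with type P
per-discipline verdicts: ordered ✗, linear ✗, affine ✗, relevant ✓, unrestricted ✓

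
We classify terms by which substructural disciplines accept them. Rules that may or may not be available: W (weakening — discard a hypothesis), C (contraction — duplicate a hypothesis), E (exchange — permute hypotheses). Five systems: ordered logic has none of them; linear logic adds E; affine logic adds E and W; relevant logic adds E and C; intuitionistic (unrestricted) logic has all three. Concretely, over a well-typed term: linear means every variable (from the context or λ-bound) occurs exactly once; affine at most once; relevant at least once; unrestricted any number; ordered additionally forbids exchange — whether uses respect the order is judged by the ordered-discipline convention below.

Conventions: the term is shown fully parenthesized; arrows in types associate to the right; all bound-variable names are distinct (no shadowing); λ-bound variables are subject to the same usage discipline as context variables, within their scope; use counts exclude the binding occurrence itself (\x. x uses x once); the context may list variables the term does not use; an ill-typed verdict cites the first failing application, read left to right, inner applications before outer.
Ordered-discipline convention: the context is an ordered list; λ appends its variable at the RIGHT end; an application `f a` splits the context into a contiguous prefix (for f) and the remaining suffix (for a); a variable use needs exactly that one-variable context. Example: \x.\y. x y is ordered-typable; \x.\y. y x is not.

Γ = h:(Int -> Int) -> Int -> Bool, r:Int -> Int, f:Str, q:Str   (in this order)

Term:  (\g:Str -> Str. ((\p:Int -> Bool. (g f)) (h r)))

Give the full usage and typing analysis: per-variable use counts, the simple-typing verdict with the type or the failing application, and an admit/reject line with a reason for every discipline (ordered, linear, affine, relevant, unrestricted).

use counts: h ×1; r ×1; f ×1; q ×0; g (bound) ×1; p (bound) ×0
order of uses: g, f, h, r
typing: well-typed — term : (Str -> Str) -> Str
ordered ✗ (q, p left unused)
linear ✗ (q, p left unused)
affine ✓ (no duplicate uses among h, r, f, q, g, p)
relevant ✗ (q, p left unused)
unrestricted ✓ (typability at (Str -> Str) -> Str is all that's needed)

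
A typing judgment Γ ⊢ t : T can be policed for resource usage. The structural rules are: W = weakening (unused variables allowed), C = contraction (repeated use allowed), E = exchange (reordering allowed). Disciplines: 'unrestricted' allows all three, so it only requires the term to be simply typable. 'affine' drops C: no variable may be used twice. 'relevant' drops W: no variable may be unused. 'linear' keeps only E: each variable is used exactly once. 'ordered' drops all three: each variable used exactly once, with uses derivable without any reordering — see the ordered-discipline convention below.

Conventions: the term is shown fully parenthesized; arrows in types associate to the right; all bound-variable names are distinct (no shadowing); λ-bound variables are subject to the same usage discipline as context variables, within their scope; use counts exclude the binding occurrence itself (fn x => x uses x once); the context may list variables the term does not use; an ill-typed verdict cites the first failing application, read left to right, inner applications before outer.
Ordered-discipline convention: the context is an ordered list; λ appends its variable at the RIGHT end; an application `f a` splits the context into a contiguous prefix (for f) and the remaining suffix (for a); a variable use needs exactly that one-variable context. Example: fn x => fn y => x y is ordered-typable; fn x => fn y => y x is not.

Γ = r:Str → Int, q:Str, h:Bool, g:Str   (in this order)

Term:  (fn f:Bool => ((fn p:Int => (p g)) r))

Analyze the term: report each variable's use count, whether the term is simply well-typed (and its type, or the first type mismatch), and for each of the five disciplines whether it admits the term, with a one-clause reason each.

variable uses: r: 1, q: 0, h: 0, g: 1, f [bound]: 0, p [bound]: 1
uses in reading order: p, g, r
typing: ill-typed: non-arrow in function slot: Int
ordered: ✗ — not simply typable
linear: ✗ — fails simple typing
affine: ✗ — a type mismatch blocks all five
relevant: ✗ — the type mismatch rejects it
unrestricted: ✗ — not simply typable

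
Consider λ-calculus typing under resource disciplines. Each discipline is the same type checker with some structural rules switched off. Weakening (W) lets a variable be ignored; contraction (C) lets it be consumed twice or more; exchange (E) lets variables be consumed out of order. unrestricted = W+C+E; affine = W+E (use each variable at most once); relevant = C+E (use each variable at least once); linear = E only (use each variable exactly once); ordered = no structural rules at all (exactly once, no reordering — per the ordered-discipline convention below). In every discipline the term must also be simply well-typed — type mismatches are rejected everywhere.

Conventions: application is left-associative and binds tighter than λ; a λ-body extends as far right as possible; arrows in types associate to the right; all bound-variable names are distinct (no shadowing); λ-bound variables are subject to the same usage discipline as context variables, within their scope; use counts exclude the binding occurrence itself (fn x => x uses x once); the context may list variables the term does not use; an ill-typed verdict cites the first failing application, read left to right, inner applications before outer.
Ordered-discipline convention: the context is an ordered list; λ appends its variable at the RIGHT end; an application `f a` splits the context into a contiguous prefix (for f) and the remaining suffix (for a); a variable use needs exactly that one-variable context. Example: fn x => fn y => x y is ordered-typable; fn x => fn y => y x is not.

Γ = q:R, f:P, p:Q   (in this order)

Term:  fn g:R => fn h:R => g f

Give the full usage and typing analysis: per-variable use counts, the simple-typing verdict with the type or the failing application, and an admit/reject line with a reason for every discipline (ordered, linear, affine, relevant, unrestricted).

variable uses: q=0, f=1, p=0, g (λ-bound)=1, h (λ-bound)=0
use order (left to right): g, f
typing: ill-typed: can't apply a value of type R
ordered ✗ (not simply typable)
linear ✗ (fails simple typing)
affine ✗ (a type mismatch blocks all five)
relevant ✗ (the type mismatch rejects it)
unrestricted ✗ (not simply typable)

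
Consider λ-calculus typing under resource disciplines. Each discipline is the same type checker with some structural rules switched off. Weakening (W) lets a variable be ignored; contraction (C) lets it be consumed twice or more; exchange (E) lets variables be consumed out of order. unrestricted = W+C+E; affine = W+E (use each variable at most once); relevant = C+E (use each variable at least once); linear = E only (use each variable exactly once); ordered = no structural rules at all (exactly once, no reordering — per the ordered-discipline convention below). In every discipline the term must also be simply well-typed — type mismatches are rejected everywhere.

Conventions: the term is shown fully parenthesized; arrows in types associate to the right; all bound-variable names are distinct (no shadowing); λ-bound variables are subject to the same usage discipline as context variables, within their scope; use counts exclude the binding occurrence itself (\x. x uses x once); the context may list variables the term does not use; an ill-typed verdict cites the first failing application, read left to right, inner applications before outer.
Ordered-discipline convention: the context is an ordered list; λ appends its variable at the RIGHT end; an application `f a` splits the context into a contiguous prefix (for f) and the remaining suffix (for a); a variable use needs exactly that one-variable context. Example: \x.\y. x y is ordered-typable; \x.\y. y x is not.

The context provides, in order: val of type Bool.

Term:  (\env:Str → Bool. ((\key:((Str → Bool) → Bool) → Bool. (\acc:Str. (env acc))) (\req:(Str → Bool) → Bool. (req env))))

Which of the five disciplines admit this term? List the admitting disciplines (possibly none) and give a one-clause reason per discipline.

admitted in: unrestricted
counts: val=0, env [bound]=2, key [bound]=0, acc [bound]=1, req [bound]=1
uses in reading order: env, acc, req, env
typing: well-typed at (Str → Bool) → Str → Bool
ordered ✗ (repeated use of env ×2; val, key left unused)
linear ✗ (repeated use of env ×2; val, key left unused)
affine ✗ (repeated use of env ×2)
relevant ✗ (val, key left unused)
unrestricted ✓ (well-typed at (Str → Bool) → Str → Bool; no restrictions here)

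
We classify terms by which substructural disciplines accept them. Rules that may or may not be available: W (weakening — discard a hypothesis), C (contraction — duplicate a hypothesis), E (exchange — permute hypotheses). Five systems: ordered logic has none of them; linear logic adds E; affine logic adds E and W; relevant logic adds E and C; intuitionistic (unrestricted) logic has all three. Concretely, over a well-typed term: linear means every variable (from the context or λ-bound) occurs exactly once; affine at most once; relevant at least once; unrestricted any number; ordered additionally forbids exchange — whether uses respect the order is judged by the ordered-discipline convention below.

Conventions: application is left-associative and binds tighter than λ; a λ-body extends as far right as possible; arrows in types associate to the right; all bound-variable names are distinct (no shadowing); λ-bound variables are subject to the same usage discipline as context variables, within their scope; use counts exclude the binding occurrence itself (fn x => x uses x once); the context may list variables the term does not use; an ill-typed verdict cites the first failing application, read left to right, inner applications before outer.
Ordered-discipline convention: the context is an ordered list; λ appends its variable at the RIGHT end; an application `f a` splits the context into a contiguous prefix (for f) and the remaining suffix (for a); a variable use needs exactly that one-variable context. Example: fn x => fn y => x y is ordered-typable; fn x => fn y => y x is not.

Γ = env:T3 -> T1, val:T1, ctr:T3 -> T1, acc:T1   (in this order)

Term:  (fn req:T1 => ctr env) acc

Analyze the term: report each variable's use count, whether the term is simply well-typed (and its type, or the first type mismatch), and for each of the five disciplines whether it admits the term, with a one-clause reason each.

use counts: env ×1, val ×0, ctr ×1, acc ×1, req [bound] ×0
left-to-right use order: ctr, env, acc
typing: ill-typed: an application expects T3 but receives T3 -> T1
ordered: ✗, a type mismatch blocks all five
linear: ✗, the type mismatch rejects it
affine: ✗, not simply typable
relevant: ✗, fails simple typing
unrestricted: ✗, a type mismatch blocks all five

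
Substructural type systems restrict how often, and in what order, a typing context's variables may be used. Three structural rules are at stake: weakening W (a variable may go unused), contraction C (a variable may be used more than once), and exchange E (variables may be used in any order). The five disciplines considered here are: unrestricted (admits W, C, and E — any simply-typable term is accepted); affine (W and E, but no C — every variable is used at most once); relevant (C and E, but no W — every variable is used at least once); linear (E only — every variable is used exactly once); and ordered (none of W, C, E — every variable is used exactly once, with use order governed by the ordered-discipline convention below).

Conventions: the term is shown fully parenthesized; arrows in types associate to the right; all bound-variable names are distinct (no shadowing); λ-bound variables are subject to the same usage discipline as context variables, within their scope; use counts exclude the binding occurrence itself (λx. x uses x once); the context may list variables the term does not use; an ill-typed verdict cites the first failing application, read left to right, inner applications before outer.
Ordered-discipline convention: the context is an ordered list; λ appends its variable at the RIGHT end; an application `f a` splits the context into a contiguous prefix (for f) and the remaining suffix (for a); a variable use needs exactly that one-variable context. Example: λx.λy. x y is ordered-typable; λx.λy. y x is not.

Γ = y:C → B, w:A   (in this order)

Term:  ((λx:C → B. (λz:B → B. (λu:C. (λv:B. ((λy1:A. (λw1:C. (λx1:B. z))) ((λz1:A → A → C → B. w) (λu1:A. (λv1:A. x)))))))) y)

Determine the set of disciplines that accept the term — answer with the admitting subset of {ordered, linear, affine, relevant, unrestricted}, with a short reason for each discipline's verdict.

admitted by: affine, unrestricted
variable uses: y ×1; w ×1; x (bound) ×1; z (bound) ×1; u (bound) ×0; v (bound) ×0; y1 (bound) ×0; w1 (bound) ×0; x1 (bound) ×0; z1 (bound) ×0; u1 (bound) ×0; v1 (bound) ×0
left-to-right use order: z, w, x, y
typing: ✓ — (B → B) → C → B → C → B → B → B
ordered: ✗, unused: u, v, y1, w1, x1, z1, u1, v1 — weakening required
linear: ✗, unused: u, v, y1, w1, x1, z1, u1, v1 — weakening required
affine: ✓, no duplicate uses among y, w, x, z, u, v, y1, w1, x1, z1, u1, v1
relevant: ✗, unused: u, v, y1, w1, x1, z1, u1, v1 — weakening required
unrestricted: ✓, typability at (B → B) → C → B → C → B → B → B is all that's needed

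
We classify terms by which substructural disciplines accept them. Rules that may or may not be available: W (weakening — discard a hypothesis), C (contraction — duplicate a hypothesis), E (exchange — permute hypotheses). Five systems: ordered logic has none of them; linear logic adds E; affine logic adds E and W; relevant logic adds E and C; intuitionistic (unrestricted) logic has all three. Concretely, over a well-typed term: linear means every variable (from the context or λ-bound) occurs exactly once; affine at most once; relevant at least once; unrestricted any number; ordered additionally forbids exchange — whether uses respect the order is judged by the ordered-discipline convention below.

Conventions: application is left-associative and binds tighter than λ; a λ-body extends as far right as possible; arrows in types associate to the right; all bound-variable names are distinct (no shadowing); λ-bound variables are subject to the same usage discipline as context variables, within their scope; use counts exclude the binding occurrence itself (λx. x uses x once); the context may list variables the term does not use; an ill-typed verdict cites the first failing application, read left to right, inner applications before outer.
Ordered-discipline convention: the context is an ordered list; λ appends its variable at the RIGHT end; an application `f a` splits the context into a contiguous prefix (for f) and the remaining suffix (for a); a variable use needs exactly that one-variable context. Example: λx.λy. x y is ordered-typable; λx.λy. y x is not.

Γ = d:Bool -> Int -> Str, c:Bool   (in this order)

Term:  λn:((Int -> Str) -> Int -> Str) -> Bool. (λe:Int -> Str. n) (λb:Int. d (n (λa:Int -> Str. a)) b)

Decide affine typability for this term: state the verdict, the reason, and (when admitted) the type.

no — n ×2 used more than once (contraction)
variable uses: d: 1×; c: 0×; n (bound): 2×; e (bound): 0×; b (bound): 1×; a (bound): 1×
left-to-right use order: n, d, n, a, b
typing: well-typed — term : (((Int -> Str) -> Int -> Str) -> Bool) -> ((Int -> Str) -> Int -> Str) -> Bool
across the five disciplines: ordered ✗ | linear ✗ | affine ✗ | relevant ✗ | unrestricted ✓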